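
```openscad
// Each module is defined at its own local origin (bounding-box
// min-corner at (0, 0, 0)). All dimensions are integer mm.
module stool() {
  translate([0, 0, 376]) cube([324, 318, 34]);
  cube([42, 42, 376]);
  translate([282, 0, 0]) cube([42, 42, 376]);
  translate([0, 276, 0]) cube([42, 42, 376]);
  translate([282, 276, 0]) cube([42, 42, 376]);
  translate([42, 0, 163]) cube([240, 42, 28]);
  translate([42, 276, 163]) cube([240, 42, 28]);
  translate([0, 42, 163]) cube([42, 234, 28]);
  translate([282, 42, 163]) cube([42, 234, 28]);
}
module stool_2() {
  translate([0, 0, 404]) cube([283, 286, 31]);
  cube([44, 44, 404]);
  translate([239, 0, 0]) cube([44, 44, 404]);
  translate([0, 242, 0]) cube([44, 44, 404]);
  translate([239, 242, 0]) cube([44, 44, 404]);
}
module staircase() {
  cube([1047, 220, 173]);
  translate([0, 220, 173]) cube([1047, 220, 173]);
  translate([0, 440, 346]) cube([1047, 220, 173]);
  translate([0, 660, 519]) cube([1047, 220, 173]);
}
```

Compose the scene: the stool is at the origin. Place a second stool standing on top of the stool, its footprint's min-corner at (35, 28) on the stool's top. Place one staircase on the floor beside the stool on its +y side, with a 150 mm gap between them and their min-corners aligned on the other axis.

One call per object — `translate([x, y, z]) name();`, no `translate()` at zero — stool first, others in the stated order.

stool();
translate([35, 28, 410]) stool_2();
translate([0, 468, 0]) staircase();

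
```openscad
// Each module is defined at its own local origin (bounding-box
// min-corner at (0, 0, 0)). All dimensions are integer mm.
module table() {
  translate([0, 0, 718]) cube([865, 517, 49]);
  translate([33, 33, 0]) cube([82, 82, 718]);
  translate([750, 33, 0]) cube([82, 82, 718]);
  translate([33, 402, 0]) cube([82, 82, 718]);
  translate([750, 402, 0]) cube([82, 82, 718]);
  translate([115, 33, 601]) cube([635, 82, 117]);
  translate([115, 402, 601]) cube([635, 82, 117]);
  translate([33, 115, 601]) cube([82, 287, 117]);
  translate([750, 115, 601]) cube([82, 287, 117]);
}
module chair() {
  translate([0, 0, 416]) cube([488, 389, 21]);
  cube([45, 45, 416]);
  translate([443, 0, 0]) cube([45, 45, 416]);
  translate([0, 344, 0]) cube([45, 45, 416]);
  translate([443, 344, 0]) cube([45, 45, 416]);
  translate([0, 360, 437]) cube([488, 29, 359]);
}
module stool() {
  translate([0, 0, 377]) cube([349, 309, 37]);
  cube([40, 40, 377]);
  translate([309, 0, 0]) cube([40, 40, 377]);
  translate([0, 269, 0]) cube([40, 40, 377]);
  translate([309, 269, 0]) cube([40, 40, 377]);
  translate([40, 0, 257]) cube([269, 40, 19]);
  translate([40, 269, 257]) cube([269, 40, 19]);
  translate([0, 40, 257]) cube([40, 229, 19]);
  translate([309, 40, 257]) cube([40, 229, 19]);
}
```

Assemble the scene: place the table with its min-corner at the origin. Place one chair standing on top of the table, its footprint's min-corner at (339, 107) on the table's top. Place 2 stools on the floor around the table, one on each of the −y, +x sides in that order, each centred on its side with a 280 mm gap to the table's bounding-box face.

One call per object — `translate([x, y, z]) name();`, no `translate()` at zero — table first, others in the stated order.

table();
translate([339, 107, 767]) chair();
translate([258, -589, 0]) stool();
translate([1145, 104, 0]) stool();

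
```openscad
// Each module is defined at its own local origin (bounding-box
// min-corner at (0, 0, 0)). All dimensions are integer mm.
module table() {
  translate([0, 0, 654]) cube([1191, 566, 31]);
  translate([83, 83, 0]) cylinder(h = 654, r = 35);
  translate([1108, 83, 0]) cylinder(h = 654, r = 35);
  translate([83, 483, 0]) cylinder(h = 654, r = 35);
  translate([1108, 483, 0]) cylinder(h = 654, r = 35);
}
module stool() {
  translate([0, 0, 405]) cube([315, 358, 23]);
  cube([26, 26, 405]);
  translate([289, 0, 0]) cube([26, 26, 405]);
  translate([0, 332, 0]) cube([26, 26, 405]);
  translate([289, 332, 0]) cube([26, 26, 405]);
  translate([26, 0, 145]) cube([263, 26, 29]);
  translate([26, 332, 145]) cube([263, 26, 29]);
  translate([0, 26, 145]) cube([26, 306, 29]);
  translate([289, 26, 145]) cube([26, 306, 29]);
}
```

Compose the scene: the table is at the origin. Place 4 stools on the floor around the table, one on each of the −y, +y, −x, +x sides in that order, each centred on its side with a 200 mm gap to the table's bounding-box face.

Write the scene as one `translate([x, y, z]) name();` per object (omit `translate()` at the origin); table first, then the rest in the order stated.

table();
translate([438, -558, 0]) stool();
translate([438, 766, 0]) stool();
translate([-515, 104, 0]) stool();
translate([1391, 104, 0]) stool();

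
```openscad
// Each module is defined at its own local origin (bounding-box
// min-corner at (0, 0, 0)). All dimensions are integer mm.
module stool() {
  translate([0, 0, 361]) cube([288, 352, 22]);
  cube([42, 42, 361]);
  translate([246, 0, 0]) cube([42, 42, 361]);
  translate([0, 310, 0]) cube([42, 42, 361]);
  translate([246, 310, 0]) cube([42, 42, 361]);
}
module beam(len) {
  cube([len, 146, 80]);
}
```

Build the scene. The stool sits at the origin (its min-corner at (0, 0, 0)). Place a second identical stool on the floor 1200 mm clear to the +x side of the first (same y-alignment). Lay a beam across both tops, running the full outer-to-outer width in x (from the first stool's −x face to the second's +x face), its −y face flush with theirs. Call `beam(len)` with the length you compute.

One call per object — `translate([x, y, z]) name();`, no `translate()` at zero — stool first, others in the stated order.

stool();
translate([1488, 0, 0]) stool();
translate([0, 0, 383]) beam(1776);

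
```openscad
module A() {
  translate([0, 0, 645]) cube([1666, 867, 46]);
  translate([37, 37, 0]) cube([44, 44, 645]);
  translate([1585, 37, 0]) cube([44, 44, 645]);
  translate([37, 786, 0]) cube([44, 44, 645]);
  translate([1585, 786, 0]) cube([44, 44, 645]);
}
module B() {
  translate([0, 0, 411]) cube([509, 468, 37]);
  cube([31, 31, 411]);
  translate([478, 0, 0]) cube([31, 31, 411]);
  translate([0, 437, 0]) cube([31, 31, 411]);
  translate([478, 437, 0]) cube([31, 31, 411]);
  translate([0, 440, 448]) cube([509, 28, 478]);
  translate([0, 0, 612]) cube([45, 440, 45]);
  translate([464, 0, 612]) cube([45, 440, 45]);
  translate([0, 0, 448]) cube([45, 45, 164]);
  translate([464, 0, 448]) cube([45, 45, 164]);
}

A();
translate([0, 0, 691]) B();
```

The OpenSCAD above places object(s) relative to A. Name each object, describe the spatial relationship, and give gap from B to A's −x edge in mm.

The chair's min-x is at 0; the table's min-x is 0; gap = 0 mm.

A is a table. B is a chair. The chair is on top of the table. The gap from the chair to the table's −x edge is 0 mm.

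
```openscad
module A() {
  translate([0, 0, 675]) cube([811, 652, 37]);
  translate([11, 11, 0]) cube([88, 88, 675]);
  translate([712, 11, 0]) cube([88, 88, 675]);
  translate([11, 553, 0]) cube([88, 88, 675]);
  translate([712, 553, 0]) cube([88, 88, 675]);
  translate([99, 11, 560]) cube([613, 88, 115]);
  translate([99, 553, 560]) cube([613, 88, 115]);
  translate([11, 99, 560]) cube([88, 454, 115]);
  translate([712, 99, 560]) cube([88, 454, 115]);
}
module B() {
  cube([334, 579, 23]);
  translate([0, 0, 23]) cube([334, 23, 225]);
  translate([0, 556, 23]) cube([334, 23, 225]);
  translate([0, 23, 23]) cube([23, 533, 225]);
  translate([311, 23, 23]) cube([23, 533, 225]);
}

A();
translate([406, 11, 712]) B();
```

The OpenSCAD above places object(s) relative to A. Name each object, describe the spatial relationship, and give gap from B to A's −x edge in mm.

A is a table. B is an open box. The open box is on top of the table. The gap from the open box to the table's −x edge is 406 mm.

The open box's min-x is at 406; the table's min-x is 0; gap = 406 mm.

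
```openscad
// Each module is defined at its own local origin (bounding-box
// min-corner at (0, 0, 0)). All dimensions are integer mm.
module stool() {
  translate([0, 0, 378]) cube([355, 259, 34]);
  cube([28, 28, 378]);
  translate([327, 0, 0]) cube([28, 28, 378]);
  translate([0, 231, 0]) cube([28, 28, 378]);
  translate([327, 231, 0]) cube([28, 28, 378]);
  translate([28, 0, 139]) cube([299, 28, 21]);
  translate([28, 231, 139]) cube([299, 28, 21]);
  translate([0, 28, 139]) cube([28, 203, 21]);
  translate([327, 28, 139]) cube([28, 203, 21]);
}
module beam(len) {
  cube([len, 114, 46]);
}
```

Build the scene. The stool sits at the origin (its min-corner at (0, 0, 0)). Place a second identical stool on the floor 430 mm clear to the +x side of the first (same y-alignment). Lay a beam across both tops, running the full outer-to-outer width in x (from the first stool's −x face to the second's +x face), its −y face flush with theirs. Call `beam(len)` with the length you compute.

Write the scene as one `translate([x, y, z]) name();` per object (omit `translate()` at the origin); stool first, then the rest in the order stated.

stool();
translate([785, 0, 0]) stool();
translate([0, 0, 412]) beam(1140);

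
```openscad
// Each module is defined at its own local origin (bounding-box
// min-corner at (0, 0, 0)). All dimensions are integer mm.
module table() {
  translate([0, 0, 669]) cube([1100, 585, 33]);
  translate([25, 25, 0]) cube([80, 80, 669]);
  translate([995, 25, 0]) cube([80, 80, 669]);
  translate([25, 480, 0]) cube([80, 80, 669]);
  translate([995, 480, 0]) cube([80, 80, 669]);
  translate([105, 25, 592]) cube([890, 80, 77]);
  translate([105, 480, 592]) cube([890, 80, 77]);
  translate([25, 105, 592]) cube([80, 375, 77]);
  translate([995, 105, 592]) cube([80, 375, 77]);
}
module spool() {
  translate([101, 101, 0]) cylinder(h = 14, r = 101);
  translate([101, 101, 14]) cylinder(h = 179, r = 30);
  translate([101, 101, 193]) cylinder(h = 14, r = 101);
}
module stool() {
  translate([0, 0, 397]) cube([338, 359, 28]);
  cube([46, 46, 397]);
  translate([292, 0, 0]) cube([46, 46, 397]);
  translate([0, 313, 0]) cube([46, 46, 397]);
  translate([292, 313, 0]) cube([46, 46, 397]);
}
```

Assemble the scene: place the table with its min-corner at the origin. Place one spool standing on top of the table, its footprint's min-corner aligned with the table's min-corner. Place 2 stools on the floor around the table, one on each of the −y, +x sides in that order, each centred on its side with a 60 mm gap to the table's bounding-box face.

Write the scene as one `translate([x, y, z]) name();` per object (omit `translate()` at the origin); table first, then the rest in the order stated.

table();
translate([0, 0, 702]) spool();
translate([381, -419, 0]) stool();
translate([1160, 113, 0]) stool();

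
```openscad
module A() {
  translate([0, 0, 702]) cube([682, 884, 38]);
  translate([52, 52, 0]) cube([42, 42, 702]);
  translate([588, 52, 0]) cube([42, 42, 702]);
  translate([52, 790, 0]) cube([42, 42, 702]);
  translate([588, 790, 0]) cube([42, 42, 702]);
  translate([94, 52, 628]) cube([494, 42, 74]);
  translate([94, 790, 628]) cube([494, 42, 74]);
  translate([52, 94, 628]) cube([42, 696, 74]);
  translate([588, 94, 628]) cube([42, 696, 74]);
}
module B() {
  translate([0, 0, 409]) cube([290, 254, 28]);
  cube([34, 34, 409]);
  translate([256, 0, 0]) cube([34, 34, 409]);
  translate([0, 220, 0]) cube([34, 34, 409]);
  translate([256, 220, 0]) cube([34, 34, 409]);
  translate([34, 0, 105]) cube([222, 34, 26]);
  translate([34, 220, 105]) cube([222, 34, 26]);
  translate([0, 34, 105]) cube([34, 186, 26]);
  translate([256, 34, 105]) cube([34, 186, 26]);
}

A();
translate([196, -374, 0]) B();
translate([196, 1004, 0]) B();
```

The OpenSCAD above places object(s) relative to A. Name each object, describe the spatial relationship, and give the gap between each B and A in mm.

Each stool's nearest face is 120 mm from the table's bounding box.

A is a table. B is a stool. Two stools sit around the table at the −y, +y sides. The gap between each stool and the table is 120 mm.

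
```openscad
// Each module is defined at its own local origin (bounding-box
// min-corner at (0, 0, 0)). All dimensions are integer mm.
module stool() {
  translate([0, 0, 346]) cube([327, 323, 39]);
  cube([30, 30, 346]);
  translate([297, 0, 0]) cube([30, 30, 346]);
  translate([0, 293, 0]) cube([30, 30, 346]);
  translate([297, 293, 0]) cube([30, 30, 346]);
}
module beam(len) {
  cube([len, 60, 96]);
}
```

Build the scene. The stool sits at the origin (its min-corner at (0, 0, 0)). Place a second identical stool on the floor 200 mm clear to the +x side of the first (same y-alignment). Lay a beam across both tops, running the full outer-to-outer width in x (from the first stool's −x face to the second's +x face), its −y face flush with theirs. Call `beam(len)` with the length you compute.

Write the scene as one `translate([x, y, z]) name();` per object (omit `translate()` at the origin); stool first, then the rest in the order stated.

stool();
translate([527, 0, 0]) stool();
translate([0, 0, 385]) beam(854);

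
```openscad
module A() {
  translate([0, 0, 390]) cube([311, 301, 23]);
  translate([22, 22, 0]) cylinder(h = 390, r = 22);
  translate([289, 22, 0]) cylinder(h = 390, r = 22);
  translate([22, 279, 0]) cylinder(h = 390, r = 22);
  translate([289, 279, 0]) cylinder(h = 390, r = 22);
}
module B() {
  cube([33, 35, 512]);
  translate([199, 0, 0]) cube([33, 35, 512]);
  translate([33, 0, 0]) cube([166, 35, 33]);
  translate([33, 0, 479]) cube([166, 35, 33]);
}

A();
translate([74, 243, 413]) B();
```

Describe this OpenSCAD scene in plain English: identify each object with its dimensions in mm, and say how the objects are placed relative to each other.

A is a simple wooden stool: a rectangular seat 311 mm (x) by 301 mm (y), 23 mm thick, top face at z = 413 mm, on four round legs, each 44 mm in diameter. The legs rest on z = 0, each leg's axis is inset half a diameter from the nearest pair of seat edges (so the leg's bounding box is flush with the corner).

B is a picture frame with a 166×446 mm rectangular opening (x by z) and a uniform 33 mm border on every side. Frame depth is 35 mm along y. It is built from two vertical stiles running the full outside height and two horizontal rails spanning the gap between the stiles.

The picture frame is on top of the stool.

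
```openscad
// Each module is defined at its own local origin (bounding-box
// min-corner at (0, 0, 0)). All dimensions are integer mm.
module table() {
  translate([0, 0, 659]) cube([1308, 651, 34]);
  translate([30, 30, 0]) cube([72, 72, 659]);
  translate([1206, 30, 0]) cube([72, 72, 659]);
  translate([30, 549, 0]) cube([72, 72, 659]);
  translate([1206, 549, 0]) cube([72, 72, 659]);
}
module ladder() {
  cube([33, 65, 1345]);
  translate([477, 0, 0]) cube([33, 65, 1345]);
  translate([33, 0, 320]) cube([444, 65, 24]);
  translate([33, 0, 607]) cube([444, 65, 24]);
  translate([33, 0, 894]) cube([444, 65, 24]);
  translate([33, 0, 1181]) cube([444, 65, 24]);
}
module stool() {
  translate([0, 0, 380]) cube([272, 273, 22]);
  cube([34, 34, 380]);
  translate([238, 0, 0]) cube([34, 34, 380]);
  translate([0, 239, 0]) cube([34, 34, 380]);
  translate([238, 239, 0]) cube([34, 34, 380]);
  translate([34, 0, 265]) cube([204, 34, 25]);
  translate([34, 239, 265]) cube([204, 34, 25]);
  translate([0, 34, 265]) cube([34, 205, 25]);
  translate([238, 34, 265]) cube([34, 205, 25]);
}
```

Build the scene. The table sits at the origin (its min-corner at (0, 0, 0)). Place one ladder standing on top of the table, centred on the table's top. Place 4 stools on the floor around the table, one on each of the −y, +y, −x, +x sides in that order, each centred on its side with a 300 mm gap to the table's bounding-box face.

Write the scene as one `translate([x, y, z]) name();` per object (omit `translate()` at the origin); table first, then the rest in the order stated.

table();
translate([399, 293, 693]) ladder();
translate([518, -573, 0]) stool();
translate([518, 951, 0]) stool();
translate([-572, 189, 0]) stool();
translate([1608, 189, 0]) stool();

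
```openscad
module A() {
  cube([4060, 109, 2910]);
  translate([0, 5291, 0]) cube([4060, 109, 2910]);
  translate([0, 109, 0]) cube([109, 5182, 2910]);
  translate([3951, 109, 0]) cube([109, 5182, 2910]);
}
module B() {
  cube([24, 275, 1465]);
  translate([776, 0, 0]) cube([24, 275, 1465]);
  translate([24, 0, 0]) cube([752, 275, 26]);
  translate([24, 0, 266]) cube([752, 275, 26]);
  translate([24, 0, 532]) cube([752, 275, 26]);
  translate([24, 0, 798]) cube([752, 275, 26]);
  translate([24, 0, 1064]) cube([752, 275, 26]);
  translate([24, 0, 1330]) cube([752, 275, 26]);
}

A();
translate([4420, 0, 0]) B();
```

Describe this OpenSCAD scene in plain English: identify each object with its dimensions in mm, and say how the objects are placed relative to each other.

A is a box-shaped house frame (walls only): outside footprint 4060×5400 mm, wall height 2910 mm, wall thickness 109 mm. The two y-facing walls run the full x-width; the two x-facing walls fit between the inner faces of the y-facing walls.

B is a bookshelf 800 mm wide overall, 275 mm deep and 1465 mm tall. The two sides are 24 mm thick vertical panels. 6 horizontal shelves of 26 mm thickness span between the inner faces of the sides; the lowest shelf sits on the floor and shelves are stacked with a clear vertical gap of 240 mm between each pair.

The bookshelf is on the floor beside the house frame on its +x side.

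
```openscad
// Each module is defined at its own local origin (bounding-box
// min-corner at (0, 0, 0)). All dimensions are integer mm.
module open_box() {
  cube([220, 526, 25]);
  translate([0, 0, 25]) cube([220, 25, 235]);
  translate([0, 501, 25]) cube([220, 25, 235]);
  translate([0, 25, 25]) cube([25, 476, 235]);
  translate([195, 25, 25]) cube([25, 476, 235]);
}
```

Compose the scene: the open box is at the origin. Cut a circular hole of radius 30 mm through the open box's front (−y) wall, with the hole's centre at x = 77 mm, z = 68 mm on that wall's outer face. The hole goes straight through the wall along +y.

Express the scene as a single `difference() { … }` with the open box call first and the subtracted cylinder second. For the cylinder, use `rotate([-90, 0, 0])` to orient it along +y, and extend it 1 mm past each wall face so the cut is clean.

difference() {
  open_box();
  translate([77, -1, 68]) rotate([-90, 0, 0]) cylinder(h = 27, r = 30);
}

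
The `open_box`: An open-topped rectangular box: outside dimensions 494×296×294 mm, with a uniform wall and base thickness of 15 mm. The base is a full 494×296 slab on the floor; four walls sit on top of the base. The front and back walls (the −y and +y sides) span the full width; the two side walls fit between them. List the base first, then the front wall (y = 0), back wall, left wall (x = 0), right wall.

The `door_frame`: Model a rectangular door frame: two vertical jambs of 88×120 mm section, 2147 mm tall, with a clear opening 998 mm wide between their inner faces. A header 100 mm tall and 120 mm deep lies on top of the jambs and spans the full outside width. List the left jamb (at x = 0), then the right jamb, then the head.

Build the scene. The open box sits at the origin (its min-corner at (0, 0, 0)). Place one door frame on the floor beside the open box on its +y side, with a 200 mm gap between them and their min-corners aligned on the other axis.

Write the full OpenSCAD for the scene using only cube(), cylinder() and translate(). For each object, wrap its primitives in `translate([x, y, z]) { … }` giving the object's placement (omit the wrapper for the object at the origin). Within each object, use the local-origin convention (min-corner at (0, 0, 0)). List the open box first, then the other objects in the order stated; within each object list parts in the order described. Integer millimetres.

cube([494, 296, 15]);
translate([0, 0, 15]) cube([494, 15, 279]);
translate([0, 281, 15]) cube([494, 15, 279]);
translate([0, 15, 15]) cube([15, 266, 279]);
translate([479, 15, 15]) cube([15, 266, 279]);
translate([0, 496, 0]) {
  cube([88, 120, 2147]);
  translate([1086, 0, 0]) cube([88, 120, 2147]);
  translate([0, 0, 2147]) cube([1174, 120, 100]);
}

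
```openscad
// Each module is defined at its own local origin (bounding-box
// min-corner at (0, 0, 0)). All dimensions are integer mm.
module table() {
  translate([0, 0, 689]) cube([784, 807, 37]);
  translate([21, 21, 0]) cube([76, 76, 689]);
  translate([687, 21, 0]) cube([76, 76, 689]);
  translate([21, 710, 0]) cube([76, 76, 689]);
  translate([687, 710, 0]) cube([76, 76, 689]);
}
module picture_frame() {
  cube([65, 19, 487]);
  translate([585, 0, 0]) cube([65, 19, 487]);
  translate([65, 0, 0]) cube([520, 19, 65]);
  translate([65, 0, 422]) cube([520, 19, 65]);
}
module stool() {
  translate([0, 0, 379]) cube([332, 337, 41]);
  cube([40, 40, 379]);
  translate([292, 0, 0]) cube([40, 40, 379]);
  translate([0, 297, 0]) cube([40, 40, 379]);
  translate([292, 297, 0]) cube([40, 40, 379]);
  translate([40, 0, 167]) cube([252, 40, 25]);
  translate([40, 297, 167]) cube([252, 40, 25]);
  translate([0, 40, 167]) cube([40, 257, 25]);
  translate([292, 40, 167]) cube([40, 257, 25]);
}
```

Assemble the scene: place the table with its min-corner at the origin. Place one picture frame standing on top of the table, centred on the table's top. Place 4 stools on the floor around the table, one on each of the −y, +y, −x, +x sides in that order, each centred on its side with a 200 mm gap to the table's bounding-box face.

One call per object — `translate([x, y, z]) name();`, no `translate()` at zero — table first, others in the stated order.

table();
translate([67, 394, 726]) picture_frame();
translate([226, -537, 0]) stool();
translate([226, 1007, 0]) stool();
translate([-532, 235, 0]) stool();
translate([984, 235, 0]) stool();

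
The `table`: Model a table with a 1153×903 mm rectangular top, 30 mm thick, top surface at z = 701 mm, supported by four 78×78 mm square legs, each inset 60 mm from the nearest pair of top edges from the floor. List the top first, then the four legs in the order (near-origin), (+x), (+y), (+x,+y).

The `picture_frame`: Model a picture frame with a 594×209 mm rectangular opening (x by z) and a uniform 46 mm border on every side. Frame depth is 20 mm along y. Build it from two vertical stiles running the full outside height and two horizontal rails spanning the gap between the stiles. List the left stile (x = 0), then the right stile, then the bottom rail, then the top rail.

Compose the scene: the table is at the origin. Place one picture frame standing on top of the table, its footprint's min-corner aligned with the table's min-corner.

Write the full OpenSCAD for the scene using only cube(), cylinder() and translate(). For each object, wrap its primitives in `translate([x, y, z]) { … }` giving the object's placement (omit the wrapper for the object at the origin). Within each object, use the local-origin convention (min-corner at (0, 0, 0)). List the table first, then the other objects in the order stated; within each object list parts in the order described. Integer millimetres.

translate([0, 0, 671]) cube([1153, 903, 30]);
translate([60, 60, 0]) cube([78, 78, 671]);
translate([1015, 60, 0]) cube([78, 78, 671]);
translate([60, 765, 0]) cube([78, 78, 671]);
translate([1015, 765, 0]) cube([78, 78, 671]);
translate([0, 0, 701]) {
  cube([46, 20, 301]);
  translate([640, 0, 0]) cube([46, 20, 301]);
  translate([46, 0, 0]) cube([594, 20, 46]);
  translate([46, 0, 255]) cube([594, 20, 46]);
}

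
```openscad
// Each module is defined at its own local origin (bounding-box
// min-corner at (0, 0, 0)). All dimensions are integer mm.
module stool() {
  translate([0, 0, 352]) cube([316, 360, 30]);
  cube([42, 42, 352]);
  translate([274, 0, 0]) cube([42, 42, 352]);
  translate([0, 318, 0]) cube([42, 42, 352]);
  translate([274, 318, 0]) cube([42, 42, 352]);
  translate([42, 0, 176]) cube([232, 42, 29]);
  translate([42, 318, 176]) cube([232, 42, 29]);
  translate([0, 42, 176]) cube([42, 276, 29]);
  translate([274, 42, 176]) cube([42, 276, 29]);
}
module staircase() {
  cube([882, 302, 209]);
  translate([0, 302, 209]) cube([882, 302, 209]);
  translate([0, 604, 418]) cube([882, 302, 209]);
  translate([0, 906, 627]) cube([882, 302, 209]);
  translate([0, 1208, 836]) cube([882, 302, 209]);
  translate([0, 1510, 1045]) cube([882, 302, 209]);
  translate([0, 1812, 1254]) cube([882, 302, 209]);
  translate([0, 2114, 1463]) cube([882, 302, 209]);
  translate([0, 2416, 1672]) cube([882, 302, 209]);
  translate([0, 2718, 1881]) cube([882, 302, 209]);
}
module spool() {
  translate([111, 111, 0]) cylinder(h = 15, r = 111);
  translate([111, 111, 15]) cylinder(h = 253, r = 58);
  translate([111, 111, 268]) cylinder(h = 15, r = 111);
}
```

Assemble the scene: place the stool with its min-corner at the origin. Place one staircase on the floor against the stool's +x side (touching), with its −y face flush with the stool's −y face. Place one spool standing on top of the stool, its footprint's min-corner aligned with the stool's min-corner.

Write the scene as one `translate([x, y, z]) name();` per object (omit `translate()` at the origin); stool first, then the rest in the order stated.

stool();
translate([316, 0, 0]) staircase();
translate([0, 0, 382]) spool();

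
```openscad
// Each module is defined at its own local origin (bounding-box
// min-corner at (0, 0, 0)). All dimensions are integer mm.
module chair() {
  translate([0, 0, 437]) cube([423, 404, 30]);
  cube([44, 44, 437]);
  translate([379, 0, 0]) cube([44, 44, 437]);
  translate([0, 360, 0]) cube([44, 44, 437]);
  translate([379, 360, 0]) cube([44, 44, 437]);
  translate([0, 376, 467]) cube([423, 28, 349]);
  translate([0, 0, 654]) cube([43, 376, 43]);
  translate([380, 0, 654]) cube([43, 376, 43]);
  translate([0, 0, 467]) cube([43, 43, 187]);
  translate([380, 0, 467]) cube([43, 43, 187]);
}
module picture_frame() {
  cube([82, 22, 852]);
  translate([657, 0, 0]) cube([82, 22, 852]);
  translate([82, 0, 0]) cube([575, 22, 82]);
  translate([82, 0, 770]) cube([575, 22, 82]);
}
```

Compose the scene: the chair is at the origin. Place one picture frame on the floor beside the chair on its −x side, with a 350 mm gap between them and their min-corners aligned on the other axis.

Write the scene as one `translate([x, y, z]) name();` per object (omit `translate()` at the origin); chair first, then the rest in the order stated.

chair();
translate([-1089, 0, 0]) picture_frame();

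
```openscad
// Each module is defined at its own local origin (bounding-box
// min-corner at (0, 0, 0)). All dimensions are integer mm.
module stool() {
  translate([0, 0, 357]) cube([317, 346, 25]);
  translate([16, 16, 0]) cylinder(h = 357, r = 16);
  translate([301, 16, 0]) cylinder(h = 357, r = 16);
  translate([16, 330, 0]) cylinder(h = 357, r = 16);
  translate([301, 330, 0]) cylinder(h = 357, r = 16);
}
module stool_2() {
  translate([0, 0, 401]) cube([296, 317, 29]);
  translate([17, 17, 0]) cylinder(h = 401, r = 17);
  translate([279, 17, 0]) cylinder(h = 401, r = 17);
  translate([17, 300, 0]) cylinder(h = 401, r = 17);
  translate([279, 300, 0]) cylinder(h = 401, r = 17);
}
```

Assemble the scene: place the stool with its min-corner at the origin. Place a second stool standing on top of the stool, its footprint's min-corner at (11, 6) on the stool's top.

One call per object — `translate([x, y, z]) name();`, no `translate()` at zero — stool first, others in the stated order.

stool();
translate([11, 6, 382]) stool_2();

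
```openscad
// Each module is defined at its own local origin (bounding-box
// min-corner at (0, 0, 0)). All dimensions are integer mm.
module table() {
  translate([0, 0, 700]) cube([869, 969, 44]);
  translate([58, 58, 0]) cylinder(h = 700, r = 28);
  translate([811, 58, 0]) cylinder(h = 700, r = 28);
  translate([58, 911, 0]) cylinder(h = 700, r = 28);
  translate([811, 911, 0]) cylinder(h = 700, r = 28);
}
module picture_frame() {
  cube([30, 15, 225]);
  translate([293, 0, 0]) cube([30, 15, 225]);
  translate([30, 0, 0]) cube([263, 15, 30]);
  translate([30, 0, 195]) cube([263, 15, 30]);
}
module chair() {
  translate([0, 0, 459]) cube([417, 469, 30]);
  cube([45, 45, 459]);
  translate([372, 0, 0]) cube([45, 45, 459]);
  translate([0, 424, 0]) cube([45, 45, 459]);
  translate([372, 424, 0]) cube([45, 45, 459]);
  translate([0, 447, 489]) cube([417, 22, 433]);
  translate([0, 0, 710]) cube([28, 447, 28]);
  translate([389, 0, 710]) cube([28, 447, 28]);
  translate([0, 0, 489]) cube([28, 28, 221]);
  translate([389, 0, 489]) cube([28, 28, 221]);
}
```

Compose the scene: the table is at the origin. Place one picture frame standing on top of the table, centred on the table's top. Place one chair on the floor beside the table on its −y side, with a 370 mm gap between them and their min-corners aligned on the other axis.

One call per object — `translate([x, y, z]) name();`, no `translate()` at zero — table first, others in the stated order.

table();
translate([273, 477, 744]) picture_frame();
translate([0, -839, 0]) chair();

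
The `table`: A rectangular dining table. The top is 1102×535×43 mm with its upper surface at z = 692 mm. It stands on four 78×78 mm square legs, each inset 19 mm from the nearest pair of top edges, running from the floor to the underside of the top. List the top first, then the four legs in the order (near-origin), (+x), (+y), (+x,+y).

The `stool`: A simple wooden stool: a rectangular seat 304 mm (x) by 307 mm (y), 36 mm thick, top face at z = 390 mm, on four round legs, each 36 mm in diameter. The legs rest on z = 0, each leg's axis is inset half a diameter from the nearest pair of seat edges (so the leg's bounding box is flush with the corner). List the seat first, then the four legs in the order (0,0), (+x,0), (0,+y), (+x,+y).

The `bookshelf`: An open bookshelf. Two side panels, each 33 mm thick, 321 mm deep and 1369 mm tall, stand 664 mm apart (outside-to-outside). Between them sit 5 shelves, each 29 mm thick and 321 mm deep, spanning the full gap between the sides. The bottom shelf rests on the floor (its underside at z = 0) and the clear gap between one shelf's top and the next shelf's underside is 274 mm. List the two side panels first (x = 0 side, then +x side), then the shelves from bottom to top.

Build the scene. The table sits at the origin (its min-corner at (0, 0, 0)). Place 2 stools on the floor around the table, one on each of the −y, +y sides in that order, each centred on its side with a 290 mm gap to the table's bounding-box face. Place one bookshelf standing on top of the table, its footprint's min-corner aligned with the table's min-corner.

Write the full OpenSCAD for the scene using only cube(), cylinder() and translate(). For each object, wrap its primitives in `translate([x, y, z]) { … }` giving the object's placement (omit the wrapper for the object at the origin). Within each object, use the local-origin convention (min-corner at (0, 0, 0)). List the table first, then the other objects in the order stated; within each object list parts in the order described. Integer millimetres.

translate([0, 0, 649]) cube([1102, 535, 43]);
translate([19, 19, 0]) cube([78, 78, 649]);
translate([1005, 19, 0]) cube([78, 78, 649]);
translate([19, 438, 0]) cube([78, 78, 649]);
translate([1005, 438, 0]) cube([78, 78, 649]);
translate([399, -597, 0]) {
  translate([0, 0, 354]) cube([304, 307, 36]);
  translate([18, 18, 0]) cylinder(h = 354, r = 18);
  translate([286, 18, 0]) cylinder(h = 354, r = 18);
  translate([18, 289, 0]) cylinder(h = 354, r = 18);
  translate([286, 289, 0]) cylinder(h = 354, r = 18);
}
translate([399, 825, 0]) {
  translate([0, 0, 354]) cube([304, 307, 36]);
  translate([18, 18, 0]) cylinder(h = 354, r = 18);
  translate([286, 18, 0]) cylinder(h = 354, r = 18);
  translate([18, 289, 0]) cylinder(h = 354, r = 18);
  translate([286, 289, 0]) cylinder(h = 354, r = 18);
}
translate([0, 0, 692]) {
  cube([33, 321, 1369]);
  translate([631, 0, 0]) cube([33, 321, 1369]);
  translate([33, 0, 0]) cube([598, 321, 29]);
  translate([33, 0, 303]) cube([598, 321, 29]);
  translate([33, 0, 606]) cube([598, 321, 29]);
  translate([33, 0, 909]) cube([598, 321, 29]);
  translate([33, 0, 1212]) cube([598, 321, 29]);
}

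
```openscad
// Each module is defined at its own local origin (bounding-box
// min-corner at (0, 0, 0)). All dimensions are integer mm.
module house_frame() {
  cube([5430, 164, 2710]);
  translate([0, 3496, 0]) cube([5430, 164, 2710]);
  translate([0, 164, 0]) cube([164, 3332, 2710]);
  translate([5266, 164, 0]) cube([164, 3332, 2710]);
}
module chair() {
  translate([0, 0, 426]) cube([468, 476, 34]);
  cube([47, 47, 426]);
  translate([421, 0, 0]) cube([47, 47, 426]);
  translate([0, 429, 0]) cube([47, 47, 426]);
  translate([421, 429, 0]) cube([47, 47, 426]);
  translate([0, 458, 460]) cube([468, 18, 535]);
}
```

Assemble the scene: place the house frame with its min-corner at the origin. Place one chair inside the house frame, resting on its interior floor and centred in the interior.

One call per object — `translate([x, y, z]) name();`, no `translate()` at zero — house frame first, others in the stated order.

house_frame();
translate([2481, 1592, 0]) chair();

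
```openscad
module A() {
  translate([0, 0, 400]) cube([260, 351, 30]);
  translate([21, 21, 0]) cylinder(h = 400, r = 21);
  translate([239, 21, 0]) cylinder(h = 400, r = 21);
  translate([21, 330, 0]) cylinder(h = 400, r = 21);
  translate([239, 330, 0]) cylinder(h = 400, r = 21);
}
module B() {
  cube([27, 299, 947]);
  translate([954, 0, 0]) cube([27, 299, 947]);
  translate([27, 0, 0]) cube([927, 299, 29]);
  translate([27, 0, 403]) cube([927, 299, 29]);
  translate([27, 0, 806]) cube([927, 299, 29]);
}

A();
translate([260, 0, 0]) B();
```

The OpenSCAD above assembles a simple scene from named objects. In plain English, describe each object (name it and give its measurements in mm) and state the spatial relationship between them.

A is a four-legged stool. The seat is a 260×351×30 mm slab whose top surface is at z = 430 mm; four round legs, each 42 mm in diameter, run from the floor (z = 0) to the underside of the seat, each leg's axis is inset half a diameter from the nearest pair of seat edges (so the leg's bounding box is flush with the corner).

B is a bookshelf 981 mm wide overall, 299 mm deep and 947 mm tall. The two sides are 27 mm thick vertical panels. 3 horizontal shelves of 29 mm thickness span between the inner faces of the sides; the lowest shelf sits on the floor and shelves are stacked with a clear vertical gap of 374 mm between each pair.

The bookshelf is against the stool's +x side, with their −y faces flush.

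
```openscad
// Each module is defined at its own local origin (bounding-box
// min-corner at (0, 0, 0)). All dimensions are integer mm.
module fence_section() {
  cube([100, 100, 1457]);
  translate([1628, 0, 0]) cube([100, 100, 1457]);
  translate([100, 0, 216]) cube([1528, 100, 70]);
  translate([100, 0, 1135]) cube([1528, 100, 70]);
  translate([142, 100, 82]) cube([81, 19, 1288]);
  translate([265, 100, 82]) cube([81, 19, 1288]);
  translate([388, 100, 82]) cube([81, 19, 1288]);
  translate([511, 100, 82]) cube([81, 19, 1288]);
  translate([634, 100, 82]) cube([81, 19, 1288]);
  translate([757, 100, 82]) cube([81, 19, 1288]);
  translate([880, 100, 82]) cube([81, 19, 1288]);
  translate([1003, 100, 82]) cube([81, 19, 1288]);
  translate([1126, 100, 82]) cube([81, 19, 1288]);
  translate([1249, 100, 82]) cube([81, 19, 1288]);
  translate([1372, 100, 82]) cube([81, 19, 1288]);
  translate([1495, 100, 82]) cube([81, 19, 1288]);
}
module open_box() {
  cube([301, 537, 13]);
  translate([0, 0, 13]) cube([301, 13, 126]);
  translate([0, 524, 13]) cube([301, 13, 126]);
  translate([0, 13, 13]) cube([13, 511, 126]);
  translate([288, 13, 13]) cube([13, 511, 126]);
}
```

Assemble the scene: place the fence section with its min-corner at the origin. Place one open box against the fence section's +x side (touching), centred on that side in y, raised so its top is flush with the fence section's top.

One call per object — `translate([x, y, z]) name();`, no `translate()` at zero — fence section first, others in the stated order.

fence_section();
translate([1728, -209, 1318]) open_box();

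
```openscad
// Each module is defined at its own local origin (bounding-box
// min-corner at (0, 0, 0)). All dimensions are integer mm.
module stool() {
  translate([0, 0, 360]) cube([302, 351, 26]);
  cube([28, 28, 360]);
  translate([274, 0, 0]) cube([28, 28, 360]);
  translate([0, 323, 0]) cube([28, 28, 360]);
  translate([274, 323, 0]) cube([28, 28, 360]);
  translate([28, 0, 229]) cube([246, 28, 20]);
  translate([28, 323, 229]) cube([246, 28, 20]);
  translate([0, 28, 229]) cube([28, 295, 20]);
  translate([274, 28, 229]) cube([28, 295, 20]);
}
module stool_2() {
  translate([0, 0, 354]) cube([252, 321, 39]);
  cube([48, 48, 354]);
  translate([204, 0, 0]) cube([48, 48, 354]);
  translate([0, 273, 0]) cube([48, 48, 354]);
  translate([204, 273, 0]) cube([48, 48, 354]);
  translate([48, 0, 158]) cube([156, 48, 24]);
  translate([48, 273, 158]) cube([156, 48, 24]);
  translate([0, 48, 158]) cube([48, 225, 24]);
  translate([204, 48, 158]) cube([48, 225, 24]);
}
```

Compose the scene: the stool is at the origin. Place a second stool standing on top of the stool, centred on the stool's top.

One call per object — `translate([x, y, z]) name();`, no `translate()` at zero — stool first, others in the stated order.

stool();
translate([25, 15, 386]) stool_2();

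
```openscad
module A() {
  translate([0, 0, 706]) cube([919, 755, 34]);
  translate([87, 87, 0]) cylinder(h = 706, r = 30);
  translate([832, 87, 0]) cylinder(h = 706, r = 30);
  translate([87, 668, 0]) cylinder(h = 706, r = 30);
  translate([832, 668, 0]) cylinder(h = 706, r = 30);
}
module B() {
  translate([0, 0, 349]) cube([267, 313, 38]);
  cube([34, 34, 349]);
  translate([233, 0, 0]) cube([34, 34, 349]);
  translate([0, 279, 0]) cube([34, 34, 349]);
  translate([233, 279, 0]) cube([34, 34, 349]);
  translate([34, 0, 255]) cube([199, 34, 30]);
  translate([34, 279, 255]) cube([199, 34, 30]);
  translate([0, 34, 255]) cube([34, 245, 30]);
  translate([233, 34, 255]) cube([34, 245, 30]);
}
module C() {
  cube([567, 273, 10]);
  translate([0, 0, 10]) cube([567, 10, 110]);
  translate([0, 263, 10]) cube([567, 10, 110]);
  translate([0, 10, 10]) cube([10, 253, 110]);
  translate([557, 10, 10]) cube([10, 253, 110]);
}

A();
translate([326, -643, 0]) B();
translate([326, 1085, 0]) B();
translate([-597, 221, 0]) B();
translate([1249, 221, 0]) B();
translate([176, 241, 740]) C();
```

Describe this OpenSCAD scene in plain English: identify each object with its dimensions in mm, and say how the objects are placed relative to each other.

A is a table with a 919×755 mm rectangular top, 34 mm thick, top surface at z = 740 mm, supported by four round legs of 60 mm diameter, each leg's bounding box inset 57 mm from the nearest pair of top edges, running from the floor.

B is a four-legged stool. The seat is a 267×313×38 mm slab whose top surface is at z = 387 mm; four square legs, each 34×34 mm in cross-section, run from the floor (z = 0) to the underside of the seat, each flush with a corner of the seat. Four stretchers, 34 mm wide and 30 mm tall, connect adjacent legs with their undersides at z = 255 mm, each running between the inner faces of the legs it joins and aligned with the legs' outer faces on the other axis.

C is an open-topped rectangular box: outside dimensions 567×273×120 mm, with a uniform wall and base thickness of 10 mm. The base is a full 567×273 slab on the floor; four walls sit on top of the base. The front and back walls (the −y and +y sides) span the full width; the two side walls fit between them.

Four stools sit around the table at the −y, +y, −x, +x sides. The open box is on top of the table, centred.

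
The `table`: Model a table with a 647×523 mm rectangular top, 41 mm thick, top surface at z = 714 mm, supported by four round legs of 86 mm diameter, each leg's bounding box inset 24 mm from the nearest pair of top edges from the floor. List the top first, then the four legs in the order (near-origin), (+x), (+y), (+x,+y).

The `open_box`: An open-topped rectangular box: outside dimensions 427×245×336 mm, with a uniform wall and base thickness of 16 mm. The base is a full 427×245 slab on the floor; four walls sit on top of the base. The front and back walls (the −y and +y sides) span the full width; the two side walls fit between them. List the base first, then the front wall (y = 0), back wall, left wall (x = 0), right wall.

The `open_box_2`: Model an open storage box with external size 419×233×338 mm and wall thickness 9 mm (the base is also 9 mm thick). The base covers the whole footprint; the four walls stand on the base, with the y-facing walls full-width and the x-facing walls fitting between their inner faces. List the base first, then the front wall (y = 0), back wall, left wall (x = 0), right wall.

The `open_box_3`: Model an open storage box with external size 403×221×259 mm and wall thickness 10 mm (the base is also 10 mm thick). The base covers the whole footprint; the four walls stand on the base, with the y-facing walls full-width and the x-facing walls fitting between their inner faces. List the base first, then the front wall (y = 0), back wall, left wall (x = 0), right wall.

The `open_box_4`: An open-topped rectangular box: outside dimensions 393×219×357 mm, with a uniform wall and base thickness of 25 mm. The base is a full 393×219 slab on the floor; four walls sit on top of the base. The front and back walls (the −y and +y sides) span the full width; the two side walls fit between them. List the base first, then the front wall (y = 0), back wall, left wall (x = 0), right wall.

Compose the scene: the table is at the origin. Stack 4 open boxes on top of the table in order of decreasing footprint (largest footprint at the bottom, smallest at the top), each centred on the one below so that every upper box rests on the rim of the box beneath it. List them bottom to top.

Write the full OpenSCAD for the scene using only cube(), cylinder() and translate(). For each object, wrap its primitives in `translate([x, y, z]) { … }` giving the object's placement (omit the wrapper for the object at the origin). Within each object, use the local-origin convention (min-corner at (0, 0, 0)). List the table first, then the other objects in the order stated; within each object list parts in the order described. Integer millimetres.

translate([0, 0, 673]) cube([647, 523, 41]);
translate([67, 67, 0]) cylinder(h = 673, r = 43);
translate([580, 67, 0]) cylinder(h = 673, r = 43);
translate([67, 456, 0]) cylinder(h = 673, r = 43);
translate([580, 456, 0]) cylinder(h = 673, r = 43);
translate([110, 139, 714]) {
  cube([427, 245, 16]);
  translate([0, 0, 16]) cube([427, 16, 320]);
  translate([0, 229, 16]) cube([427, 16, 320]);
  translate([0, 16, 16]) cube([16, 213, 320]);
  translate([411, 16, 16]) cube([16, 213, 320]);
}
translate([114, 145, 1050]) {
  cube([419, 233, 9]);
  translate([0, 0, 9]) cube([419, 9, 329]);
  translate([0, 224, 9]) cube([419, 9, 329]);
  translate([0, 9, 9]) cube([9, 215, 329]);
  translate([410, 9, 9]) cube([9, 215, 329]);
}
translate([122, 151, 1388]) {
  cube([403, 221, 10]);
  translate([0, 0, 10]) cube([403, 10, 249]);
  translate([0, 211, 10]) cube([403, 10, 249]);
  translate([0, 10, 10]) cube([10, 201, 249]);
  translate([393, 10, 10]) cube([10, 201, 249]);
}
translate([127, 152, 1647]) {
  cube([393, 219, 25]);
  translate([0, 0, 25]) cube([393, 25, 332]);
  translate([0, 194, 25]) cube([393, 25, 332]);
  translate([0, 25, 25]) cube([25, 169, 332]);
  translate([368, 25, 25]) cube([25, 169, 332]);
}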